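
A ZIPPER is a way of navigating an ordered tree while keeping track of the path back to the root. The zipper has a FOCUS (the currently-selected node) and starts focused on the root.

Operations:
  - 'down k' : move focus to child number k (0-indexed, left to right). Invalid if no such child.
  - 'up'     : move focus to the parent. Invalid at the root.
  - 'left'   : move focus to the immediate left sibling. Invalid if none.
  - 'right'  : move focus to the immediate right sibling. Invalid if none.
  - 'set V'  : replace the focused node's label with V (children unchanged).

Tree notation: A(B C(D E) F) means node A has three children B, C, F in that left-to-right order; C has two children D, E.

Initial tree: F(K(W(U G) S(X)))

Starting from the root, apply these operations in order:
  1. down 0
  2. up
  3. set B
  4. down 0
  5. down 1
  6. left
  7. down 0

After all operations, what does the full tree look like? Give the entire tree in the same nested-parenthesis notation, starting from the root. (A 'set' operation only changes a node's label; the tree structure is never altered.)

Answer: B(K(W(U G) S(X)))

Derivation:
Step 1 (down 0): focus=K path=0 depth=1 children=['W', 'S'] left=[] right=[] parent=F
Step 2 (up): focus=F path=root depth=0 children=['K'] (at root)
Step 3 (set B): focus=B path=root depth=0 children=['K'] (at root)
Step 4 (down 0): focus=K path=0 depth=1 children=['W', 'S'] left=[] right=[] parent=B
Step 5 (down 1): focus=S path=0/1 depth=2 children=['X'] left=['W'] right=[] parent=K
Step 6 (left): focus=W path=0/0 depth=2 children=['U', 'G'] left=[] right=['S'] parent=K
Step 7 (down 0): focus=U path=0/0/0 depth=3 children=[] left=[] right=['G'] parent=W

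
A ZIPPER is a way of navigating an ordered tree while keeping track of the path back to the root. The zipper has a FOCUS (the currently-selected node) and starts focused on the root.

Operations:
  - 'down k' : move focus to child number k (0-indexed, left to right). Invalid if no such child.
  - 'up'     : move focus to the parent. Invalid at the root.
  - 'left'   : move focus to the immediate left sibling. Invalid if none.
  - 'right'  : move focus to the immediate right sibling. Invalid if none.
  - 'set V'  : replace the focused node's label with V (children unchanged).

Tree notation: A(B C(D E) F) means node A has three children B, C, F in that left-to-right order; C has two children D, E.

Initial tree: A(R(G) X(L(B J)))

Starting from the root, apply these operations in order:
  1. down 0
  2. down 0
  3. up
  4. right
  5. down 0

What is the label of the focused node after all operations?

Step 1 (down 0): focus=R path=0 depth=1 children=['G'] left=[] right=['X'] parent=A
Step 2 (down 0): focus=G path=0/0 depth=2 children=[] left=[] right=[] parent=R
Step 3 (up): focus=R path=0 depth=1 children=['G'] left=[] right=['X'] parent=A
Step 4 (right): focus=X path=1 depth=1 children=['L'] left=['R'] right=[] parent=A
Step 5 (down 0): focus=L path=1/0 depth=2 children=['B', 'J'] left=[] right=[] parent=X

Answer: L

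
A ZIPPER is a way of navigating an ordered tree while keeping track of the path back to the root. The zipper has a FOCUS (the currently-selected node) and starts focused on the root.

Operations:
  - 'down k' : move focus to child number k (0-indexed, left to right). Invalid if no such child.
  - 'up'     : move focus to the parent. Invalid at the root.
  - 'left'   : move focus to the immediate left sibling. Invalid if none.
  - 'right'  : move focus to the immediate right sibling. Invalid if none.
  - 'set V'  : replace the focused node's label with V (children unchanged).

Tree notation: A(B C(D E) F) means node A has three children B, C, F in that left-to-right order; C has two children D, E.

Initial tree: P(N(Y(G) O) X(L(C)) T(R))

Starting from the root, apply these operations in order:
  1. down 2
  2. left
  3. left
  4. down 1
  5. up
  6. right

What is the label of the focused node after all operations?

Step 1 (down 2): focus=T path=2 depth=1 children=['R'] left=['N', 'X'] right=[] parent=P
Step 2 (left): focus=X path=1 depth=1 children=['L'] left=['N'] right=['T'] parent=P
Step 3 (left): focus=N path=0 depth=1 children=['Y', 'O'] left=[] right=['X', 'T'] parent=P
Step 4 (down 1): focus=O path=0/1 depth=2 children=[] left=['Y'] right=[] parent=N
Step 5 (up): focus=N path=0 depth=1 children=['Y', 'O'] left=[] right=['X', 'T'] parent=P
Step 6 (right): focus=X path=1 depth=1 children=['L'] left=['N'] right=['T'] parent=P

Answer: X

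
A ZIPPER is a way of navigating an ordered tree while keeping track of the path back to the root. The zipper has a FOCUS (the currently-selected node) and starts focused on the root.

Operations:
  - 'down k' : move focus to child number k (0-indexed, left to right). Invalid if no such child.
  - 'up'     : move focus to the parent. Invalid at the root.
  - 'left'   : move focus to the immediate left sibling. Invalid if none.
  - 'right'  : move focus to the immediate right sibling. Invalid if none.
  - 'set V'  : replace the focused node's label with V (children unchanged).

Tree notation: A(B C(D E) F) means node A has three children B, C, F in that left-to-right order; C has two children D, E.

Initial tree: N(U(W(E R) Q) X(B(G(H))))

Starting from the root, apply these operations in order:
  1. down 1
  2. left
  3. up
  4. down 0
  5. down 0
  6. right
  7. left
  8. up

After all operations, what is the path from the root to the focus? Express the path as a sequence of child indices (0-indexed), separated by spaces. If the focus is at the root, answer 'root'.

Answer: 0

Derivation:
Step 1 (down 1): focus=X path=1 depth=1 children=['B'] left=['U'] right=[] parent=N
Step 2 (left): focus=U path=0 depth=1 children=['W', 'Q'] left=[] right=['X'] parent=N
Step 3 (up): focus=N path=root depth=0 children=['U', 'X'] (at root)
Step 4 (down 0): focus=U path=0 depth=1 children=['W', 'Q'] left=[] right=['X'] parent=N
Step 5 (down 0): focus=W path=0/0 depth=2 children=['E', 'R'] left=[] right=['Q'] parent=U
Step 6 (right): focus=Q path=0/1 depth=2 children=[] left=['W'] right=[] parent=U
Step 7 (left): focus=W path=0/0 depth=2 children=['E', 'R'] left=[] right=['Q'] parent=U
Step 8 (up): focus=U path=0 depth=1 children=['W', 'Q'] left=[] right=['X'] parent=N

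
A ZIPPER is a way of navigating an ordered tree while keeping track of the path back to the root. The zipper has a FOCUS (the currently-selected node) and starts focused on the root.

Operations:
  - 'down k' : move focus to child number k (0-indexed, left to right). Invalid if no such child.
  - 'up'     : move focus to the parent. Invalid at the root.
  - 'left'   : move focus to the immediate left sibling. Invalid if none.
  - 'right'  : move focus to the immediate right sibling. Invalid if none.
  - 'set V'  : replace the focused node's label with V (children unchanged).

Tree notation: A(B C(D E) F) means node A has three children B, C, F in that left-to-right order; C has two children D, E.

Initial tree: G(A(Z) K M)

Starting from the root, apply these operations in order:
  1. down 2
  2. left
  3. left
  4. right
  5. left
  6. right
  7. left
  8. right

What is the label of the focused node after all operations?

Step 1 (down 2): focus=M path=2 depth=1 children=[] left=['A', 'K'] right=[] parent=G
Step 2 (left): focus=K path=1 depth=1 children=[] left=['A'] right=['M'] parent=G
Step 3 (left): focus=A path=0 depth=1 children=['Z'] left=[] right=['K', 'M'] parent=G
Step 4 (right): focus=K path=1 depth=1 children=[] left=['A'] right=['M'] parent=G
Step 5 (left): focus=A path=0 depth=1 children=['Z'] left=[] right=['K', 'M'] parent=G
Step 6 (right): focus=K path=1 depth=1 children=[] left=['A'] right=['M'] parent=G
Step 7 (left): focus=A path=0 depth=1 children=['Z'] left=[] right=['K', 'M'] parent=G
Step 8 (right): focus=K path=1 depth=1 children=[] left=['A'] right=['M'] parent=G

Answer: K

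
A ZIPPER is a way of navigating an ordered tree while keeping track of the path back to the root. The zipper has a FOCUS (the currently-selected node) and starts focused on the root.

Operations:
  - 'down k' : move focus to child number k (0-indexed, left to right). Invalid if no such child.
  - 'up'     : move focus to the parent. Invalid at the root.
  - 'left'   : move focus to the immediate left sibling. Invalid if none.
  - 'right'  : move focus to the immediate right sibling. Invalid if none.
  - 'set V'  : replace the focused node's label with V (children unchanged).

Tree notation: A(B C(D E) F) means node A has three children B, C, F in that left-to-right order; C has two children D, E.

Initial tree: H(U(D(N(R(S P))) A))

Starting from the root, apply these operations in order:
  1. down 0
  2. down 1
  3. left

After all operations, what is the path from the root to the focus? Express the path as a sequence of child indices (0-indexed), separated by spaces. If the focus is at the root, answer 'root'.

Answer: 0 0

Derivation:
Step 1 (down 0): focus=U path=0 depth=1 children=['D', 'A'] left=[] right=[] parent=H
Step 2 (down 1): focus=A path=0/1 depth=2 children=[] left=['D'] right=[] parent=U
Step 3 (left): focus=D path=0/0 depth=2 children=['N'] left=[] right=['A'] parent=U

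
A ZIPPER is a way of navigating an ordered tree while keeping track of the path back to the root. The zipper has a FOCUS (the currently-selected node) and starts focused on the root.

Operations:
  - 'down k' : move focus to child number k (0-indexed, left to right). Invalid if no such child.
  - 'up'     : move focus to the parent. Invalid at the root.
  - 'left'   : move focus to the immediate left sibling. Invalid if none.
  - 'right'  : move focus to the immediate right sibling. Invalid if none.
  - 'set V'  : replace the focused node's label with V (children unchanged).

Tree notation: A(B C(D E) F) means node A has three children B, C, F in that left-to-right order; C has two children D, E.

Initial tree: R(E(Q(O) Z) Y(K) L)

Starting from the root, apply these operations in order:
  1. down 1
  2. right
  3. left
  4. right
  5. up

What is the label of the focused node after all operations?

Answer: R

Derivation:
Step 1 (down 1): focus=Y path=1 depth=1 children=['K'] left=['E'] right=['L'] parent=R
Step 2 (right): focus=L path=2 depth=1 children=[] left=['E', 'Y'] right=[] parent=R
Step 3 (left): focus=Y path=1 depth=1 children=['K'] left=['E'] right=['L'] parent=R
Step 4 (right): focus=L path=2 depth=1 children=[] left=['E', 'Y'] right=[] parent=R
Step 5 (up): focus=R path=root depth=0 children=['E', 'Y', 'L'] (at root)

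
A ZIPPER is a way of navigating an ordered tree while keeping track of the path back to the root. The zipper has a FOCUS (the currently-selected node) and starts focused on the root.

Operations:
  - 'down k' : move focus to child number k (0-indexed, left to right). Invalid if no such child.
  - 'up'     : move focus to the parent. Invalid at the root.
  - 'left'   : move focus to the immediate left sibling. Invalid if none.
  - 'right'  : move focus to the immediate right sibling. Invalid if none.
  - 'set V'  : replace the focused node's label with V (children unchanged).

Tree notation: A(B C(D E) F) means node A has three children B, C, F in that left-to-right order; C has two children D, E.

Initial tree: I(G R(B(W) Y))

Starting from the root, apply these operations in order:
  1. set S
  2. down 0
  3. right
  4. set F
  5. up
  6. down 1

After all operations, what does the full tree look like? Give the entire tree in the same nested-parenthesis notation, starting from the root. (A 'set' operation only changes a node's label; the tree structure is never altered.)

Step 1 (set S): focus=S path=root depth=0 children=['G', 'R'] (at root)
Step 2 (down 0): focus=G path=0 depth=1 children=[] left=[] right=['R'] parent=S
Step 3 (right): focus=R path=1 depth=1 children=['B', 'Y'] left=['G'] right=[] parent=S
Step 4 (set F): focus=F path=1 depth=1 children=['B', 'Y'] left=['G'] right=[] parent=S
Step 5 (up): focus=S path=root depth=0 children=['G', 'F'] (at root)
Step 6 (down 1): focus=F path=1 depth=1 children=['B', 'Y'] left=['G'] right=[] parent=S

Answer: S(G F(B(W) Y))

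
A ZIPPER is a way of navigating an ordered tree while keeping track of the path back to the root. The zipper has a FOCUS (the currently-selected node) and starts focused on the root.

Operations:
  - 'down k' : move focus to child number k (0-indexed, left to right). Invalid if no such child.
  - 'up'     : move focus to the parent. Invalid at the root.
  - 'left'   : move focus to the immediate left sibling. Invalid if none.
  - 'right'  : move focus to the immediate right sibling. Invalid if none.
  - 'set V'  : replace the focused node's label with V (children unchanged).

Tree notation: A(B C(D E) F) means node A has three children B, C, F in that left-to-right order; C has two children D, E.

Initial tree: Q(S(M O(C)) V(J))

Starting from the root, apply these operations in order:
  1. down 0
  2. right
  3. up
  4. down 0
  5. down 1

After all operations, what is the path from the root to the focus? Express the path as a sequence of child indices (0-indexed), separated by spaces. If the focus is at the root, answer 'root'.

Step 1 (down 0): focus=S path=0 depth=1 children=['M', 'O'] left=[] right=['V'] parent=Q
Step 2 (right): focus=V path=1 depth=1 children=['J'] left=['S'] right=[] parent=Q
Step 3 (up): focus=Q path=root depth=0 children=['S', 'V'] (at root)
Step 4 (down 0): focus=S path=0 depth=1 children=['M', 'O'] left=[] right=['V'] parent=Q
Step 5 (down 1): focus=O path=0/1 depth=2 children=['C'] left=['M'] right=[] parent=S

Answer: 0 1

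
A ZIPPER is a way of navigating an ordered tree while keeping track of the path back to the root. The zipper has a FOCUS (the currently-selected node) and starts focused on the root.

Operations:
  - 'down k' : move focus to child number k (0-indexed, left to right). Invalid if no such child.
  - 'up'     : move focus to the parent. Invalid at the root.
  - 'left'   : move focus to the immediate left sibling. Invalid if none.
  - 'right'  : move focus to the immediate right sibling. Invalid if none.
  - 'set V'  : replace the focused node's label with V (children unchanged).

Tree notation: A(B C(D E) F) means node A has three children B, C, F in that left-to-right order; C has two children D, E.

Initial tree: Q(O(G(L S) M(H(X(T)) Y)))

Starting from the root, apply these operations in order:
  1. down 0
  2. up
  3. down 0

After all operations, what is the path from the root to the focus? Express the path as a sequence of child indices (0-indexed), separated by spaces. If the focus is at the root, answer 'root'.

Step 1 (down 0): focus=O path=0 depth=1 children=['G', 'M'] left=[] right=[] parent=Q
Step 2 (up): focus=Q path=root depth=0 children=['O'] (at root)
Step 3 (down 0): focus=O path=0 depth=1 children=['G', 'M'] left=[] right=[] parent=Q

Answer: 0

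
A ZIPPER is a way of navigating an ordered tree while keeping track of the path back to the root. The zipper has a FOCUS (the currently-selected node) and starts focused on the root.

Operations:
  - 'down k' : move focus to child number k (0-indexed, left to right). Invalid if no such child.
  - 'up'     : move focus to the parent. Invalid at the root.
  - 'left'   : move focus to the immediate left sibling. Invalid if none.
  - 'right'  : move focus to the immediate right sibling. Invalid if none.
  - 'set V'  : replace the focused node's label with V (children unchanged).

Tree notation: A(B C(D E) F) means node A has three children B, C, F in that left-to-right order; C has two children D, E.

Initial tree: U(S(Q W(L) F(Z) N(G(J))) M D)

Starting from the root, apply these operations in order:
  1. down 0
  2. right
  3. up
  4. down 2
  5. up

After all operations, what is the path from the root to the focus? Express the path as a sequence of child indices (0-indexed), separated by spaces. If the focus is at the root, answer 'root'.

Step 1 (down 0): focus=S path=0 depth=1 children=['Q', 'W', 'F', 'N'] left=[] right=['M', 'D'] parent=U
Step 2 (right): focus=M path=1 depth=1 children=[] left=['S'] right=['D'] parent=U
Step 3 (up): focus=U path=root depth=0 children=['S', 'M', 'D'] (at root)
Step 4 (down 2): focus=D path=2 depth=1 children=[] left=['S', 'M'] right=[] parent=U
Step 5 (up): focus=U path=root depth=0 children=['S', 'M', 'D'] (at root)

Answer: root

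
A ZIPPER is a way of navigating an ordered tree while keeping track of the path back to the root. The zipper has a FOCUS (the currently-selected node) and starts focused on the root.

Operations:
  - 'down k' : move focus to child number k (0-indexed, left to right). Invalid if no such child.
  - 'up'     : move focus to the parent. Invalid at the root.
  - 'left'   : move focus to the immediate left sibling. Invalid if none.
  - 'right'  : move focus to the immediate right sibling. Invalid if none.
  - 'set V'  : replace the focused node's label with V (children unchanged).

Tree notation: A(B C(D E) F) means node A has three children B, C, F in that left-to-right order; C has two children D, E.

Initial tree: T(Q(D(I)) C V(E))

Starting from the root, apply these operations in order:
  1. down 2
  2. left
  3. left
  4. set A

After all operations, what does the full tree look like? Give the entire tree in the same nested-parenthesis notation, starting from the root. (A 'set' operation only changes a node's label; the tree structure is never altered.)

Step 1 (down 2): focus=V path=2 depth=1 children=['E'] left=['Q', 'C'] right=[] parent=T
Step 2 (left): focus=C path=1 depth=1 children=[] left=['Q'] right=['V'] parent=T
Step 3 (left): focus=Q path=0 depth=1 children=['D'] left=[] right=['C', 'V'] parent=T
Step 4 (set A): focus=A path=0 depth=1 children=['D'] left=[] right=['C', 'V'] parent=T

Answer: T(A(D(I)) C V(E))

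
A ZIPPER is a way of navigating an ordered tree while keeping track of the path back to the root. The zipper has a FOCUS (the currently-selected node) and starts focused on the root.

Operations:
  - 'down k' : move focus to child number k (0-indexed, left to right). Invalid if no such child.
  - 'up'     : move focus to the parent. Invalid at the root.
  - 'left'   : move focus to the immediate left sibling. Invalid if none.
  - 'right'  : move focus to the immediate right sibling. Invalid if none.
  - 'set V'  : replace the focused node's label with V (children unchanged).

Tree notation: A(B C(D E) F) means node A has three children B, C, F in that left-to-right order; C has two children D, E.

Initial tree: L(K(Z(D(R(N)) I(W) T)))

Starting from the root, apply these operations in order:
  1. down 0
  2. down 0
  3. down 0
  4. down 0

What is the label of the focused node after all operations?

Answer: R

Derivation:
Step 1 (down 0): focus=K path=0 depth=1 children=['Z'] left=[] right=[] parent=L
Step 2 (down 0): focus=Z path=0/0 depth=2 children=['D', 'I', 'T'] left=[] right=[] parent=K
Step 3 (down 0): focus=D path=0/0/0 depth=3 children=['R'] left=[] right=['I', 'T'] parent=Z
Step 4 (down 0): focus=R path=0/0/0/0 depth=4 children=['N'] left=[] right=[] parent=D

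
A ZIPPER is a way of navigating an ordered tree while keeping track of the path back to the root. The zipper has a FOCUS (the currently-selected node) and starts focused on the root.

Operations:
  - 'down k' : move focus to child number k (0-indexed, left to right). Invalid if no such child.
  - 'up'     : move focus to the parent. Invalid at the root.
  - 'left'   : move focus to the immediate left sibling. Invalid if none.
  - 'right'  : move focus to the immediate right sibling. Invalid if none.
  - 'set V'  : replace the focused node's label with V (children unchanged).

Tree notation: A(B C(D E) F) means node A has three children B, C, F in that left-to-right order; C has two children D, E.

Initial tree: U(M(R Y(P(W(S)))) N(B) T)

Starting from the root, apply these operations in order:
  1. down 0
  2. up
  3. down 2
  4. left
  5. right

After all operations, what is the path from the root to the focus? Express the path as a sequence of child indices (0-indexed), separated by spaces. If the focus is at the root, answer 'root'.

Answer: 2

Derivation:
Step 1 (down 0): focus=M path=0 depth=1 children=['R', 'Y'] left=[] right=['N', 'T'] parent=U
Step 2 (up): focus=U path=root depth=0 children=['M', 'N', 'T'] (at root)
Step 3 (down 2): focus=T path=2 depth=1 children=[] left=['M', 'N'] right=[] parent=U
Step 4 (left): focus=N path=1 depth=1 children=['B'] left=['M'] right=['T'] parent=U
Step 5 (right): focus=T path=2 depth=1 children=[] left=['M', 'N'] right=[] parent=U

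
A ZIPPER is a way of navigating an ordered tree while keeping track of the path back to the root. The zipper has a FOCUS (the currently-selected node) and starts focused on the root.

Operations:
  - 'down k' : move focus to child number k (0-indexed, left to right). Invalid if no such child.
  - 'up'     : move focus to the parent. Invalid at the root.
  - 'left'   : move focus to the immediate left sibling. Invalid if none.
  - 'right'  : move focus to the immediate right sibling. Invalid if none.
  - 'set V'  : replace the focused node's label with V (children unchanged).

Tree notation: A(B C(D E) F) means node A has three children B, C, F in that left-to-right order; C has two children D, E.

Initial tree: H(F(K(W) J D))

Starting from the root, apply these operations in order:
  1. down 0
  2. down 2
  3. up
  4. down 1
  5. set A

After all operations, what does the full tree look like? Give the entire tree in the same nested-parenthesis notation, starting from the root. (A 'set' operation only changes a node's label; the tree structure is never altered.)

Answer: H(F(K(W) A D))

Derivation:
Step 1 (down 0): focus=F path=0 depth=1 children=['K', 'J', 'D'] left=[] right=[] parent=H
Step 2 (down 2): focus=D path=0/2 depth=2 children=[] left=['K', 'J'] right=[] parent=F
Step 3 (up): focus=F path=0 depth=1 children=['K', 'J', 'D'] left=[] right=[] parent=H
Step 4 (down 1): focus=J path=0/1 depth=2 children=[] left=['K'] right=['D'] parent=F
Step 5 (set A): focus=A path=0/1 depth=2 children=[] left=['K'] right=['D'] parent=F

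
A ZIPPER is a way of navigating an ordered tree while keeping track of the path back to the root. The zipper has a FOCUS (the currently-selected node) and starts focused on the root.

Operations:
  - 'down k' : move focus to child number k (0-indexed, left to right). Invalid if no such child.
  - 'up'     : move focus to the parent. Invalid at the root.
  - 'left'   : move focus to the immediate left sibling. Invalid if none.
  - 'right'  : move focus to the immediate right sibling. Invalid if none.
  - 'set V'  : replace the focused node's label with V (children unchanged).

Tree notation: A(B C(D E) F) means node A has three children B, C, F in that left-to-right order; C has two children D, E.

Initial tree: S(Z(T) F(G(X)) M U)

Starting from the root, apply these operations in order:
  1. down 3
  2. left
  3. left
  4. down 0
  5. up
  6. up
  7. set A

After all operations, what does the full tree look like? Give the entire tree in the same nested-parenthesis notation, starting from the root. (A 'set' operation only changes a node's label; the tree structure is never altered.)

Answer: A(Z(T) F(G(X)) M U)

Derivation:
Step 1 (down 3): focus=U path=3 depth=1 children=[] left=['Z', 'F', 'M'] right=[] parent=S
Step 2 (left): focus=M path=2 depth=1 children=[] left=['Z', 'F'] right=['U'] parent=S
Step 3 (left): focus=F path=1 depth=1 children=['G'] left=['Z'] right=['M', 'U'] parent=S
Step 4 (down 0): focus=G path=1/0 depth=2 children=['X'] left=[] right=[] parent=F
Step 5 (up): focus=F path=1 depth=1 children=['G'] left=['Z'] right=['M', 'U'] parent=S
Step 6 (up): focus=S path=root depth=0 children=['Z', 'F', 'M', 'U'] (at root)
Step 7 (set A): focus=A path=root depth=0 children=['Z', 'F', 'M', 'U'] (at root)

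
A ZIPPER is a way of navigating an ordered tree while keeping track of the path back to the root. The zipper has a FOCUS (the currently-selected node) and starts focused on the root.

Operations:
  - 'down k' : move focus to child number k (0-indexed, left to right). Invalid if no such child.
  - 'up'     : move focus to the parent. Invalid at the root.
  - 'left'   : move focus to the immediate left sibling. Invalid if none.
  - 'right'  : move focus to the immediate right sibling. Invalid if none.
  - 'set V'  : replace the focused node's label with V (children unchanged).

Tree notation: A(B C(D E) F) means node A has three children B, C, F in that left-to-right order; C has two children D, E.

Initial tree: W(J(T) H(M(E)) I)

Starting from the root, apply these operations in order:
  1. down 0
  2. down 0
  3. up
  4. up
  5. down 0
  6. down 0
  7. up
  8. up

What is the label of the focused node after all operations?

Answer: W

Derivation:
Step 1 (down 0): focus=J path=0 depth=1 children=['T'] left=[] right=['H', 'I'] parent=W
Step 2 (down 0): focus=T path=0/0 depth=2 children=[] left=[] right=[] parent=J
Step 3 (up): focus=J path=0 depth=1 children=['T'] left=[] right=['H', 'I'] parent=W
Step 4 (up): focus=W path=root depth=0 children=['J', 'H', 'I'] (at root)
Step 5 (down 0): focus=J path=0 depth=1 children=['T'] left=[] right=['H', 'I'] parent=W
Step 6 (down 0): focus=T path=0/0 depth=2 children=[] left=[] right=[] parent=J
Step 7 (up): focus=J path=0 depth=1 children=['T'] left=[] right=['H', 'I'] parent=W
Step 8 (up): focus=W path=root depth=0 children=['J', 'H', 'I'] (at root)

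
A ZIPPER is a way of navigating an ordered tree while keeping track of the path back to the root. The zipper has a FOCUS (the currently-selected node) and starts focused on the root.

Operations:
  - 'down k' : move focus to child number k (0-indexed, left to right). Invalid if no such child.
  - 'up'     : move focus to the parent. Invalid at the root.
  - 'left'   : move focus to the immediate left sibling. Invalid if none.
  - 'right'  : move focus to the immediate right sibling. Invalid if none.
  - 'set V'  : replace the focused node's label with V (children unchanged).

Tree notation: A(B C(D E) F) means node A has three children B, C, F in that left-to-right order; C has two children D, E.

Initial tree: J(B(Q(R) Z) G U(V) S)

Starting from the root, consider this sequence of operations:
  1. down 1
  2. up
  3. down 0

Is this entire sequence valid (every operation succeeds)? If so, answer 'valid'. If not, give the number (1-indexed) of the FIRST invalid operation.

Step 1 (down 1): focus=G path=1 depth=1 children=[] left=['B'] right=['U', 'S'] parent=J
Step 2 (up): focus=J path=root depth=0 children=['B', 'G', 'U', 'S'] (at root)
Step 3 (down 0): focus=B path=0 depth=1 children=['Q', 'Z'] left=[] right=['G', 'U', 'S'] parent=J

Answer: valid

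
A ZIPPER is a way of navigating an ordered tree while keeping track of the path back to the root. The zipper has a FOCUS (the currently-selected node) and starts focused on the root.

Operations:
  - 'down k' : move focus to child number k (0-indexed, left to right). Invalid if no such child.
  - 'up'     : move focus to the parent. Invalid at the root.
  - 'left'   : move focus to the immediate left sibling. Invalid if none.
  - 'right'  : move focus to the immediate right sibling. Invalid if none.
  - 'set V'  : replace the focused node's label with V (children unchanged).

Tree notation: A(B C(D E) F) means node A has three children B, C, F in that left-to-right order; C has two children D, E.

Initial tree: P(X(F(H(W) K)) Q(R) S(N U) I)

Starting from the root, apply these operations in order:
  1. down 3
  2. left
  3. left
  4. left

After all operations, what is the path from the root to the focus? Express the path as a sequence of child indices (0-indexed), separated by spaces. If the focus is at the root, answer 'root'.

Answer: 0

Derivation:
Step 1 (down 3): focus=I path=3 depth=1 children=[] left=['X', 'Q', 'S'] right=[] parent=P
Step 2 (left): focus=S path=2 depth=1 children=['N', 'U'] left=['X', 'Q'] right=['I'] parent=P
Step 3 (left): focus=Q path=1 depth=1 children=['R'] left=['X'] right=['S', 'I'] parent=P
Step 4 (left): focus=X path=0 depth=1 children=['F'] left=[] right=['Q', 'S', 'I'] parent=P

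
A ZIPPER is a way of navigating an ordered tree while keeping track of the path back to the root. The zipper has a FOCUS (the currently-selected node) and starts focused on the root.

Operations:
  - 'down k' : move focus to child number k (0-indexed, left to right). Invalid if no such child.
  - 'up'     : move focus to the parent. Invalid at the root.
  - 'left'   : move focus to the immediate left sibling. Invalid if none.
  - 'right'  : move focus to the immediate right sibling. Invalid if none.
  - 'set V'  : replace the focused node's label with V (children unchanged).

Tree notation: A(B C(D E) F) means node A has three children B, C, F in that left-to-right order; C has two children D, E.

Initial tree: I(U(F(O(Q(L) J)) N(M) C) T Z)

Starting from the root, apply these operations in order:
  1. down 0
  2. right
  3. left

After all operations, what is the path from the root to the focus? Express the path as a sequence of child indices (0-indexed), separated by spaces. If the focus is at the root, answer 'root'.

Answer: 0

Derivation:
Step 1 (down 0): focus=U path=0 depth=1 children=['F', 'N', 'C'] left=[] right=['T', 'Z'] parent=I
Step 2 (right): focus=T path=1 depth=1 children=[] left=['U'] right=['Z'] parent=I
Step 3 (left): focus=U path=0 depth=1 children=['F', 'N', 'C'] left=[] right=['T', 'Z'] parent=I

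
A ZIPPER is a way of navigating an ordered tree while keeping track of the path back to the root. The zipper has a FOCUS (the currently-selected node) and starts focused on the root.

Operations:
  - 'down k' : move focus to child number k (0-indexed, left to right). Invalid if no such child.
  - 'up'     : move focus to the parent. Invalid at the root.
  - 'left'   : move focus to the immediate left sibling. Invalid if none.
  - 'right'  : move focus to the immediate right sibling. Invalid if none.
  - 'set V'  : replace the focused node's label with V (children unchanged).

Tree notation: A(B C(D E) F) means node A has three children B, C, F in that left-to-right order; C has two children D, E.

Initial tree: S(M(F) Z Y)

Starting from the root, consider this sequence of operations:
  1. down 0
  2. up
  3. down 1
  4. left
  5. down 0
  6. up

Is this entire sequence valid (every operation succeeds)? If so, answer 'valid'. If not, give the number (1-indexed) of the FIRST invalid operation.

Answer: valid

Derivation:
Step 1 (down 0): focus=M path=0 depth=1 children=['F'] left=[] right=['Z', 'Y'] parent=S
Step 2 (up): focus=S path=root depth=0 children=['M', 'Z', 'Y'] (at root)
Step 3 (down 1): focus=Z path=1 depth=1 children=[] left=['M'] right=['Y'] parent=S
Step 4 (left): focus=M path=0 depth=1 children=['F'] left=[] right=['Z', 'Y'] parent=S
Step 5 (down 0): focus=F path=0/0 depth=2 children=[] left=[] right=[] parent=M
Step 6 (up): focus=M path=0 depth=1 children=['F'] left=[] right=['Z', 'Y'] parent=S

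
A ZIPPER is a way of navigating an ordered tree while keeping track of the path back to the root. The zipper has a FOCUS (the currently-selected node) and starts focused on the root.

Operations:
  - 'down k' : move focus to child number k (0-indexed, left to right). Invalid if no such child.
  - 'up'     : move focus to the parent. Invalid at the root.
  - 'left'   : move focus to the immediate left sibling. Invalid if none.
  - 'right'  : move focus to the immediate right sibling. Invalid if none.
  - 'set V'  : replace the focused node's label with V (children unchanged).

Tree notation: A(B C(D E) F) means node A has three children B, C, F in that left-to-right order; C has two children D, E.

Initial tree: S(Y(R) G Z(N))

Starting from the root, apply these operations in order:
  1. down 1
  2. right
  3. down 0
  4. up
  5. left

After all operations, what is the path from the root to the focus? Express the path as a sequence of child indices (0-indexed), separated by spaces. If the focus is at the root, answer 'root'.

Answer: 1

Derivation:
Step 1 (down 1): focus=G path=1 depth=1 children=[] left=['Y'] right=['Z'] parent=S
Step 2 (right): focus=Z path=2 depth=1 children=['N'] left=['Y', 'G'] right=[] parent=S
Step 3 (down 0): focus=N path=2/0 depth=2 children=[] left=[] right=[] parent=Z
Step 4 (up): focus=Z path=2 depth=1 children=['N'] left=['Y', 'G'] right=[] parent=S
Step 5 (left): focus=G path=1 depth=1 children=[] left=['Y'] right=['Z'] parent=S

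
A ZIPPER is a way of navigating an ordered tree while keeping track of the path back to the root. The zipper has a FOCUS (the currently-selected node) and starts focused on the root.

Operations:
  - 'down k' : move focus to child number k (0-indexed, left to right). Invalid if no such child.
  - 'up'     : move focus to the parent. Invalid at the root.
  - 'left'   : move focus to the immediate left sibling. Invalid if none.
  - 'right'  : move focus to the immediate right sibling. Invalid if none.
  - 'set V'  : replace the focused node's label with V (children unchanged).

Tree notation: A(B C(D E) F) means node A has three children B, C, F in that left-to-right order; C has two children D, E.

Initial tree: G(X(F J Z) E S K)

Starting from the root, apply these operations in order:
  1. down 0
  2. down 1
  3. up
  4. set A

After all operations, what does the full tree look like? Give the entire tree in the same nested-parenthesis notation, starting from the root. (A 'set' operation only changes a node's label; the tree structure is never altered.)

Step 1 (down 0): focus=X path=0 depth=1 children=['F', 'J', 'Z'] left=[] right=['E', 'S', 'K'] parent=G
Step 2 (down 1): focus=J path=0/1 depth=2 children=[] left=['F'] right=['Z'] parent=X
Step 3 (up): focus=X path=0 depth=1 children=['F', 'J', 'Z'] left=[] right=['E', 'S', 'K'] parent=G
Step 4 (set A): focus=A path=0 depth=1 children=['F', 'J', 'Z'] left=[] right=['E', 'S', 'K'] parent=G

Answer: G(A(F J Z) E S K)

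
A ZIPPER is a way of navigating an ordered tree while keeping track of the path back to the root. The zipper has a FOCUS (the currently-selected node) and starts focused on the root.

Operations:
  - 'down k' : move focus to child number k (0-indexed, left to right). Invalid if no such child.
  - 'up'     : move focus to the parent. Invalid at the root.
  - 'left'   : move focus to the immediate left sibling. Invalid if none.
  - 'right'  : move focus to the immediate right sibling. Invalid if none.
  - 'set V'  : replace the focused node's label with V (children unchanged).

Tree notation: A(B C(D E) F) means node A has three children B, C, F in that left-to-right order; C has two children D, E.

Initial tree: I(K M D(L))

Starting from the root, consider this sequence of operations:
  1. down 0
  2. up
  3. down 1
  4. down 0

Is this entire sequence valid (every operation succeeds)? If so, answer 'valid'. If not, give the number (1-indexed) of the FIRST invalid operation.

Answer: 4

Derivation:
Step 1 (down 0): focus=K path=0 depth=1 children=[] left=[] right=['M', 'D'] parent=I
Step 2 (up): focus=I path=root depth=0 children=['K', 'M', 'D'] (at root)
Step 3 (down 1): focus=M path=1 depth=1 children=[] left=['K'] right=['D'] parent=I
Step 4 (down 0): INVALID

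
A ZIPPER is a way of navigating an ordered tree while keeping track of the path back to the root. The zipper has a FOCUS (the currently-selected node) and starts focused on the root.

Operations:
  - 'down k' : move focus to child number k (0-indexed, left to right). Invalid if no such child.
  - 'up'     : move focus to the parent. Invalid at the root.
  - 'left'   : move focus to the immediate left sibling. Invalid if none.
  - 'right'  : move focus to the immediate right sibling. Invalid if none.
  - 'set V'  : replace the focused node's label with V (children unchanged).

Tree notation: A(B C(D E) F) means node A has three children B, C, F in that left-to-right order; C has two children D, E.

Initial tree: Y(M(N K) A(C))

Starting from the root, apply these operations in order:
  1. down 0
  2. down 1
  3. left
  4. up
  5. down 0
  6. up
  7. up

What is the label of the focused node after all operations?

Answer: Y

Derivation:
Step 1 (down 0): focus=M path=0 depth=1 children=['N', 'K'] left=[] right=['A'] parent=Y
Step 2 (down 1): focus=K path=0/1 depth=2 children=[] left=['N'] right=[] parent=M
Step 3 (left): focus=N path=0/0 depth=2 children=[] left=[] right=['K'] parent=M
Step 4 (up): focus=M path=0 depth=1 children=['N', 'K'] left=[] right=['A'] parent=Y
Step 5 (down 0): focus=N path=0/0 depth=2 children=[] left=[] right=['K'] parent=M
Step 6 (up): focus=M path=0 depth=1 children=['N', 'K'] left=[] right=['A'] parent=Y
Step 7 (up): focus=Y path=root depth=0 children=['M', 'A'] (at root)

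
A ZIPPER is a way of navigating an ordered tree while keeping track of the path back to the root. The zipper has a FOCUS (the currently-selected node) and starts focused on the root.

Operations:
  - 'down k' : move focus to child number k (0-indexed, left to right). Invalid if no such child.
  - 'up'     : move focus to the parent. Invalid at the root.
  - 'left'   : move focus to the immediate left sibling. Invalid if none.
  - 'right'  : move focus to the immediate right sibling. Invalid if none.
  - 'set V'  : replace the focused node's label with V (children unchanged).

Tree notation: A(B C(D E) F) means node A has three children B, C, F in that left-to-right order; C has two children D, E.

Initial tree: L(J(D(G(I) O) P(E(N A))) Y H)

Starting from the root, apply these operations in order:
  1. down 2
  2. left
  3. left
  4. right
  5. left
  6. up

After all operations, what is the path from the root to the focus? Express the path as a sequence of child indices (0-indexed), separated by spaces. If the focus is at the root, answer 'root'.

Step 1 (down 2): focus=H path=2 depth=1 children=[] left=['J', 'Y'] right=[] parent=L
Step 2 (left): focus=Y path=1 depth=1 children=[] left=['J'] right=['H'] parent=L
Step 3 (left): focus=J path=0 depth=1 children=['D', 'P'] left=[] right=['Y', 'H'] parent=L
Step 4 (right): focus=Y path=1 depth=1 children=[] left=['J'] right=['H'] parent=L
Step 5 (left): focus=J path=0 depth=1 children=['D', 'P'] left=[] right=['Y', 'H'] parent=L
Step 6 (up): focus=L path=root depth=0 children=['J', 'Y', 'H'] (at root)

Answer: root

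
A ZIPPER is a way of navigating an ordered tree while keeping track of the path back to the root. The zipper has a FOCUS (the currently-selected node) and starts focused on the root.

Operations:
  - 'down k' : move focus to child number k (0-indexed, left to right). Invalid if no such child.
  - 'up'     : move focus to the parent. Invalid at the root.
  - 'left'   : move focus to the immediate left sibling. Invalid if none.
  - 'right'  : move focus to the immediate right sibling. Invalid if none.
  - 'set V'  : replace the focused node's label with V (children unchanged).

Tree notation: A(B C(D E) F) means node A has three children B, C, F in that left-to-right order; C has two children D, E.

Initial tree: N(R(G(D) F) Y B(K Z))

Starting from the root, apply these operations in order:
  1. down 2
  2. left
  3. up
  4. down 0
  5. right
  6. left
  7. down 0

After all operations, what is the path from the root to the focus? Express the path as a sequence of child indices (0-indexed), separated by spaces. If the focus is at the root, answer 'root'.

Step 1 (down 2): focus=B path=2 depth=1 children=['K', 'Z'] left=['R', 'Y'] right=[] parent=N
Step 2 (left): focus=Y path=1 depth=1 children=[] left=['R'] right=['B'] parent=N
Step 3 (up): focus=N path=root depth=0 children=['R', 'Y', 'B'] (at root)
Step 4 (down 0): focus=R path=0 depth=1 children=['G', 'F'] left=[] right=['Y', 'B'] parent=N
Step 5 (right): focus=Y path=1 depth=1 children=[] left=['R'] right=['B'] parent=N
Step 6 (left): focus=R path=0 depth=1 children=['G', 'F'] left=[] right=['Y', 'B'] parent=N
Step 7 (down 0): focus=G path=0/0 depth=2 children=['D'] left=[] right=['F'] parent=R

Answer: 0 0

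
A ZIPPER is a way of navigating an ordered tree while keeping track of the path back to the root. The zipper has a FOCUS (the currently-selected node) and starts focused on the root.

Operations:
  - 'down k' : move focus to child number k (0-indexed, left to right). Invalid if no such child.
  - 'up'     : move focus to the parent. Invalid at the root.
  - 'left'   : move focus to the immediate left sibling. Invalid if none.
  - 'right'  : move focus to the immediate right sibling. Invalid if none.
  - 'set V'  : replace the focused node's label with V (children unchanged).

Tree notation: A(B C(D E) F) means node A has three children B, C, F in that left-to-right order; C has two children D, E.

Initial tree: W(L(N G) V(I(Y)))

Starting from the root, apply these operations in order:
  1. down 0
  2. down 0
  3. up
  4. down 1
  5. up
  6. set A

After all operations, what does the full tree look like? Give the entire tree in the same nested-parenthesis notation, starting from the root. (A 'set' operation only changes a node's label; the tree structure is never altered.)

Answer: W(A(N G) V(I(Y)))

Derivation:
Step 1 (down 0): focus=L path=0 depth=1 children=['N', 'G'] left=[] right=['V'] parent=W
Step 2 (down 0): focus=N path=0/0 depth=2 children=[] left=[] right=['G'] parent=L
Step 3 (up): focus=L path=0 depth=1 children=['N', 'G'] left=[] right=['V'] parent=W
Step 4 (down 1): focus=G path=0/1 depth=2 children=[] left=['N'] right=[] parent=L
Step 5 (up): focus=L path=0 depth=1 children=['N', 'G'] left=[] right=['V'] parent=W
Step 6 (set A): focus=A path=0 depth=1 children=['N', 'G'] left=[] right=['V'] parent=W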